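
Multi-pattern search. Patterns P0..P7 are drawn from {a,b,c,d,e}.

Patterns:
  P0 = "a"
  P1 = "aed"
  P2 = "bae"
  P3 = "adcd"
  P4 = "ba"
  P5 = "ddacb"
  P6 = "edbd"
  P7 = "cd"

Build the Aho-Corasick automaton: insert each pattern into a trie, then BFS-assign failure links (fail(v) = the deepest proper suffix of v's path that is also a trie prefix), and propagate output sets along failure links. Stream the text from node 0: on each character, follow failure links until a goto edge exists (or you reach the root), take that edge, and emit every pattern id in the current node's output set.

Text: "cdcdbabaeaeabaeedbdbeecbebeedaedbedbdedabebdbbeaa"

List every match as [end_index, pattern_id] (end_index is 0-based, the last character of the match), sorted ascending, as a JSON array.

Build automaton:
Trie nodes:
  0='ε' goto a→1 b→4 c→19 d→10 e→15
  1='a' goto d→7 e→2  ←P0
  2='ae' goto d→3
  3='aed' goto ·  ←P1
  4='b' goto a→5
  5='ba' goto e→6  ←P4
  6='bae' goto ·  ←P2
  7='ad' goto c→8
  8='adc' goto d→9
  9='adcd' goto ·  ←P3
  10='d' goto d→11
  11='dd' goto a→12
  12='dda' goto c→13
  13='ddac' goto b→14
  14='ddacb' goto ·  ←P5
  15='e' goto d→16
  16='ed' goto b→17
  17='edb' goto d→18
  18='edbd' goto ·  ←P6
  19='c' goto d→20
  20='cd' goto ·  ←P7

Failure links (BFS by depth):
  fail(1) 'a': from fail(0)=0 chase 'a': 0 ⇒ 0;  out={0}∪out(0)={0}
  fail(4) 'b': from fail(0)=0 chase 'b': 0 ⇒ 0;  out=∅∪out(0)=∅
  fail(10) 'd': from fail(0)=0 chase 'd': 0 ⇒ 0;  out=∅∪out(0)=∅
  fail(15) 'e': from fail(0)=0 chase 'e': 0 ⇒ 0;  out=∅∪out(0)=∅
  fail(19) 'c': from fail(0)=0 chase 'c': 0 ⇒ 0;  out=∅∪out(0)=∅
  fail(2) 'ae': from fail(1)=0 chase 'e': 0 ⇒ 15;  out=∅∪out(15)=∅
  fail(5) 'ba': from fail(4)=0 chase 'a': 0 ⇒ 1;  out={4}∪out(1)={0,4}
  fail(7) 'ad': from fail(1)=0 chase 'd': 0 ⇒ 10;  out=∅∪out(10)=∅
  fail(11) 'dd': from fail(10)=0 chase 'd': 0 ⇒ 10;  out=∅∪out(10)=∅
  fail(16) 'ed': from fail(15)=0 chase 'd': 0 ⇒ 10;  out=∅∪out(10)=∅
  fail(20) 'cd': from fail(19)=0 chase 'd': 0 ⇒ 10;  out={7}∪out(10)={7}
  fail(3) 'aed': from fail(2)=15 chase 'd': 15 ⇒ 16;  out={1}∪out(16)={1}
  fail(6) 'bae': from fail(5)=1 chase 'e': 1 ⇒ 2;  out={2}∪out(2)={2}
  fail(8) 'adc': from fail(7)=10 chase 'c': 10→0 ⇒ 19;  out=∅∪out(19)=∅
  fail(12) 'dda': from fail(11)=10 chase 'a': 10→0 ⇒ 1;  out=∅∪out(1)={0}
  fail(17) 'edb': from fail(16)=10 chase 'b': 10→0 ⇒ 4;  out=∅∪out(4)=∅
  fail(9) 'adcd': from fail(8)=19 chase 'd': 19 ⇒ 20;  out={3}∪out(20)={3,7}
  fail(13) 'ddac': from fail(12)=1 chase 'c': 1→0 ⇒ 19;  out=∅∪out(19)=∅
  fail(18) 'edbd': from fail(17)=4 chase 'd': 4→0 ⇒ 10;  out={6}∪out(10)={6}
  fail(14) 'ddacb': from fail(13)=19 chase 'b': 19→0 ⇒ 4;  out={5}∪out(4)={5}

Text stream:
[0] read 'c'  n0⇒n19
[1] read 'd'  n19⇒n20  → match P7@[0:1]
[2] read 'c'  n20⇒n19 (via fail)
[3] read 'd'  n19⇒n20  → match P7@[2:3]
[4] read 'b'  n20⇒n4 (via fail)
[5] read 'a'  n4⇒n5  → match P0@[5:5],P4@[4:5]
[6] read 'b'  n5⇒n4 (via fail)
[7] read 'a'  n4⇒n5  → match P0@[7:7],P4@[6:7]
[8] read 'e'  n5⇒n6  → match P2@[6:8]
[9] read 'a'  n6⇒n1 (via fail)  → match P0@[9:9]
[10] read 'e'  n1⇒n2
[11] read 'a'  n2⇒n1 (via fail)  → match P0@[11:11]
[12] read 'b'  n1⇒n4 (via fail)
[13] read 'a'  n4⇒n5  → match P0@[13:13],P4@[12:13]
[14] read 'e'  n5⇒n6  → match P2@[12:14]
[15] read 'e'  n6⇒n15 (via fail)
[16] read 'd'  n15⇒n16
[17] read 'b'  n16⇒n17
[18] read 'd'  n17⇒n18  → match P6@[15:18]
[19] read 'b'  n18⇒n4 (via fail)
[20] read 'e'  n4⇒n15 (via fail)
[21] read 'e'  n15⇒n15 (via fail)
[22] read 'c'  n15⇒n19 (via fail)
[23] read 'b'  n19⇒n4 (via fail)
[24] read 'e'  n4⇒n15 (via fail)
[25] read 'b'  n15⇒n4 (via fail)
[26] read 'e'  n4⇒n15 (via fail)
[27] read 'e'  n15⇒n15 (via fail)
[28] read 'd'  n15⇒n16
[29] read 'a'  n16⇒n1 (via fail)  → match P0@[29:29]
[30] read 'e'  n1⇒n2
[31] read 'd'  n2⇒n3  → match P1@[29:31]
[32] read 'b'  n3⇒n17 (via fail)
[33] read 'e'  n17⇒n15 (via fail)
[34] read 'd'  n15⇒n16
[35] read 'b'  n16⇒n17
[36] read 'd'  n17⇒n18  → match P6@[33:36]
[37] read 'e'  n18⇒n15 (via fail)
[38] read 'd'  n15⇒n16
[39] read 'a'  n16⇒n1 (via fail)  → match P0@[39:39]
[40] read 'b'  n1⇒n4 (via fail)
[41] read 'e'  n4⇒n15 (via fail)
[42] read 'b'  n15⇒n4 (via fail)
[43] read 'd'  n4⇒n10 (via fail)
[44] read 'b'  n10⇒n4 (via fail)
[45] read 'b'  n4⇒n4 (via fail)
[46] read 'e'  n4⇒n15 (via fail)
[47] read 'a'  n15⇒n1 (via fail)  → match P0@[47:47]
[48] read 'a'  n1⇒n1 (via fail)  → match P0@[48:48]

Result: [[1,7],[3,7],[5,0],[5,4],[7,0],[7,4],[8,2],[9,0],[11,0],[13,0],[13,4],[14,2],[18,6],[29,0],[31,1],[36,6],[39,0],[47,0],[48,0]]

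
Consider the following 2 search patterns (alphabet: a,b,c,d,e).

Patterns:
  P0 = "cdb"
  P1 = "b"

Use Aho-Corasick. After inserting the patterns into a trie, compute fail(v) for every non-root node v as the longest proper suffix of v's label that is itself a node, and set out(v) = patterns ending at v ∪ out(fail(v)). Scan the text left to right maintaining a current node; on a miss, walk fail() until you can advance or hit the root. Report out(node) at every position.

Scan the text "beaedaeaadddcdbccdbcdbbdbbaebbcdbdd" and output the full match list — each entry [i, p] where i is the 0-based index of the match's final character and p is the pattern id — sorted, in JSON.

Build:
Trie nodes:
  0='ε' goto b→4 c→1
  1='c' goto d→2
  2='cd' goto b→3
  3='cdb' goto ·  [P0 ends]
  4='b' goto ·  [P1 ends]

BFS fail/out derivation:
  fail(1) 'c': from fail(0)=0 chase 'c': 0 ⇒ 0;  out=∅∪out(0)=∅
  fail(4) 'b': from fail(0)=0 chase 'b': 0 ⇒ 0;  out={1}∪out(0)={1}
  fail(2) 'cd': from fail(1)=0 chase 'd': 0 ⇒ 0;  out=∅∪out(0)=∅
  fail(3) 'cdb': from fail(2)=0 chase 'b': 0 ⇒ 4;  out={0}∪out(4)={0,1}

Scan:
[0] read 'b'  n0⇒n4  emit P1@[0:0]
[1] read 'e'  n4⇒n0 (via fail)
[2] read 'a'  n0⇒n0
[3] read 'e'  n0⇒n0
[4] read 'd'  n0⇒n0
[5] read 'a'  n0⇒n0
[6] read 'e'  n0⇒n0
[7] read 'a'  n0⇒n0
[8] read 'a'  n0⇒n0
[9] read 'd'  n0⇒n0
[10] read 'd'  n0⇒n0
[11] read 'd'  n0⇒n0
[12] read 'c'  n0⇒n1
[13] read 'd'  n1⇒n2
[14] read 'b'  n2⇒n3  emit P0@[12:14],P1@[14:14]
[15] read 'c'  n3⇒n1 (via fail)
[16] read 'c'  n1⇒n1 (via fail)
[17] read 'd'  n1⇒n2
[18] read 'b'  n2⇒n3  emit P0@[16:18],P1@[18:18]
[19] read 'c'  n3⇒n1 (via fail)
[20] read 'd'  n1⇒n2
[21] read 'b'  n2⇒n3  emit P0@[19:21],P1@[21:21]
[22] read 'b'  n3⇒n4 (via fail)  emit P1@[22:22]
[23] read 'd'  n4⇒n0 (via fail)
[24] read 'b'  n0⇒n4  emit P1@[24:24]
[25] read 'b'  n4⇒n4 (via fail)  emit P1@[25:25]
[26] read 'a'  n4⇒n0 (via fail)
[27] read 'e'  n0⇒n0
[28] read 'b'  n0⇒n4  emit P1@[28:28]
[29] read 'b'  n4⇒n4 (via fail)  emit P1@[29:29]
[30] read 'c'  n4⇒n1 (via fail)
[31] read 'd'  n1⇒n2
[32] read 'b'  n2⇒n3  emit P0@[30:32],P1@[32:32]
[33] read 'd'  n3⇒n0 (via fail)
[34] read 'd'  n0⇒n0

All matches (sorted): [[0,1],[14,0],[14,1],[18,0],[18,1],[21,0],[21,1],[22,1],[24,1],[25,1],[28,1],[29,1],[32,0],[32,1]]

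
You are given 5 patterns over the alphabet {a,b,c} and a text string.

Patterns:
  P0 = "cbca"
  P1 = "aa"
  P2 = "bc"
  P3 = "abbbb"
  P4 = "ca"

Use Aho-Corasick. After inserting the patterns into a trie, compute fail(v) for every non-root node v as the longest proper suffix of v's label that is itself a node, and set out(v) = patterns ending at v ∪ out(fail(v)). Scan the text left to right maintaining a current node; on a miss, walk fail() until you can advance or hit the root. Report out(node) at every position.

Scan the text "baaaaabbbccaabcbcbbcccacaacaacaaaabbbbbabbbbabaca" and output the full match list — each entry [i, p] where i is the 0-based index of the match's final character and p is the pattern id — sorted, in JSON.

Build:
Trie (insert patterns):
  n0 'ε': a→5 b→7 c→1
  n1 'c': a→13 b→2
  n2 'cb': c→3
  n3 'cbc': a→4
  n4 'cbca': ·  ←P0
  n5 'a': a→6 b→9
  n6 'aa': ·  ←P1
  n7 'b': c→8
  n8 'bc': ·  ←P2
  n9 'ab': b→10
  n10 'abb': b→11
  n11 'abbb': b→12
  n12 'abbbb': ·  ←P3
  n13 'ca': ·  ←P4

Failure links (BFS by depth):
  n1('c'): parent n0 fail=0; on 'c' 0 → fail=0;  out ∅∪∅=∅
  n5('a'): parent n0 fail=0; on 'a' 0 → fail=0;  out ∅∪∅=∅
  n7('b'): parent n0 fail=0; on 'b' 0 → fail=0;  out ∅∪∅=∅
  n2('cb'): parent n1 fail=0; on 'b' 0 → fail=7;  out ∅∪∅=∅
  n6('aa'): parent n5 fail=0; on 'a' 0 → fail=5;  out {1}∪∅={1}
  n8('bc'): parent n7 fail=0; on 'c' 0 → fail=1;  out {2}∪∅={2}
  n9('ab'): parent n5 fail=0; on 'b' 0 → fail=7;  out ∅∪∅=∅
  n13('ca'): parent n1 fail=0; on 'a' 0 → fail=5;  out {4}∪∅={4}
  n3('cbc'): parent n2 fail=7; on 'c' 7 → fail=8;  out ∅∪{2}={2}
  n10('abb'): parent n9 fail=7; on 'b' 7→0 → fail=7;  out ∅∪∅=∅
  n4('cbca'): parent n3 fail=8; on 'a' 8→1 → fail=13;  out {0}∪{4}={0,4}
  n11('abbb'): parent n10 fail=7; on 'b' 7→0 → fail=7;  out ∅∪∅=∅
  n12('abbbb'): parent n11 fail=7; on 'b' 7→0 → fail=7;  out {3}∪∅={3}

Scan:
[0] read 'b'  n0⇒n7
[1] read 'a'  n7⇒n5 ·f
[2] read 'a'  n5⇒n6  emit P1@[1:2]
[3] read 'a'  n6⇒n6 ·f  emit P1@[2:3]
[4] read 'a'  n6⇒n6 ·f  emit P1@[3:4]
[5] read 'a'  n6⇒n6 ·f  emit P1@[4:5]
[6] read 'b'  n6⇒n9 ·f
[7] read 'b'  n9⇒n10
[8] read 'b'  n10⇒n11
[9] read 'c'  n11⇒n8 ·f  emit P2@[8:9]
[10] read 'c'  n8⇒n1 ·f
[11] read 'a'  n1⇒n13  emit P4@[10:11]
[12] read 'a'  n13⇒n6 ·f  emit P1@[11:12]
[13] read 'b'  n6⇒n9 ·f
[14] read 'c'  n9⇒n8 ·f  emit P2@[13:14]
[15] read 'b'  n8⇒n2 ·f
[16] read 'c'  n2⇒n3  emit P2@[15:16]
[17] read 'b'  n3⇒n2 ·f
[18] read 'b'  n2⇒n7 ·f
[19] read 'c'  n7⇒n8  emit P2@[18:19]
[20] read 'c'  n8⇒n1 ·f
[21] read 'c'  n1⇒n1 ·f
[22] read 'a'  n1⇒n13  emit P4@[21:22]
[23] read 'c'  n13⇒n1 ·f
[24] read 'a'  n1⇒n13  emit P4@[23:24]
[25] read 'a'  n13⇒n6 ·f  emit P1@[24:25]
[26] read 'c'  n6⇒n1 ·f
[27] read 'a'  n1⇒n13  emit P4@[26:27]
[28] read 'a'  n13⇒n6 ·f  emit P1@[27:28]
[29] read 'c'  n6⇒n1 ·f
[30] read 'a'  n1⇒n13  emit P4@[29:30]
[31] read 'a'  n13⇒n6 ·f  emit P1@[30:31]
[32] read 'a'  n6⇒n6 ·f  emit P1@[31:32]
[33] read 'a'  n6⇒n6 ·f  emit P1@[32:33]
[34] read 'b'  n6⇒n9 ·f
[35] read 'b'  n9⇒n10
[36] read 'b'  n10⇒n11
[37] read 'b'  n11⇒n12  emit P3@[33:37]
[38] read 'b'  n12⇒n7 ·f
[39] read 'a'  n7⇒n5 ·f
[40] read 'b'  n5⇒n9
[41] read 'b'  n9⇒n10
[42] read 'b'  n10⇒n11
[43] read 'b'  n11⇒n12  emit P3@[39:43]
[44] read 'a'  n12⇒n5 ·f
[45] read 'b'  n5⇒n9
[46] read 'a'  n9⇒n5 ·f
[47] read 'c'  n5⇒n1 ·f
[48] read 'a'  n1⇒n13  emit P4@[47:48]

Result: [[2,1],[3,1],[4,1],[5,1],[9,2],[11,4],[12,1],[14,2],[16,2],[19,2],[22,4],[24,4],[25,1],[27,4],[28,1],[30,4],[31,1],[32,1],[33,1],[37,3],[43,3],[48,4]]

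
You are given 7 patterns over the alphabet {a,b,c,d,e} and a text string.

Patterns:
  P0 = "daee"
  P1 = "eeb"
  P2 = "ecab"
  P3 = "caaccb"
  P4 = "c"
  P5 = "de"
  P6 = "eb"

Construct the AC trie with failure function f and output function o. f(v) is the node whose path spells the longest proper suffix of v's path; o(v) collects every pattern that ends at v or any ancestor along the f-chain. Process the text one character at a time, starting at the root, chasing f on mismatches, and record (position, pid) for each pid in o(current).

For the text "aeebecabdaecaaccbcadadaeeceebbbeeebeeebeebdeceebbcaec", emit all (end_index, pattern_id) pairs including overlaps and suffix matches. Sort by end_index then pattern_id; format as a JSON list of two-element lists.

Build:
Trie nodes:
  n0 'ε': c→11 d→1 e→5
  n1 'd': a→2 e→17
  n2 'da': e→3
  n3 'dae': e→4
  n4 'daee': ·  [P0 ends]
  n5 'e': b→18 c→8 e→6
  n6 'ee': b→7
  n7 'eeb': ·  [P1 ends]
  n8 'ec': a→9
  n9 'eca': b→10
  n10 'ecab': ·  [P2 ends]
  n11 'c': a→12  [P4 ends]
  n12 'ca': a→13
  n13 'caa': c→14
  n14 'caac': c→15
  n15 'caacc': b→16
  n16 'caaccb': ·  [P3 ends]
  n17 'de': ·  [P5 ends]
  n18 'eb': ·  [P6 ends]

BFS fail/out derivation:
  fail(1) 'd': from fail(0)=0 chase 'd': 0 ⇒ 0;  out=∅∪out(0)=∅
  fail(5) 'e': from fail(0)=0 chase 'e': 0 ⇒ 0;  out=∅∪out(0)=∅
  fail(11) 'c': from fail(0)=0 chase 'c': 0 ⇒ 0;  out={4}∪out(0)={4}
  fail(2) 'da': from fail(1)=0 chase 'a': 0 ⇒ 0;  out=∅∪out(0)=∅
  fail(6) 'ee': from fail(5)=0 chase 'e': 0 ⇒ 5;  out=∅∪out(5)=∅
  fail(8) 'ec': from fail(5)=0 chase 'c': 0 ⇒ 11;  out=∅∪out(11)={4}
  fail(12) 'ca': from fail(11)=0 chase 'a': 0 ⇒ 0;  out=∅∪out(0)=∅
  fail(17) 'de': from fail(1)=0 chase 'e': 0 ⇒ 5;  out={5}∪out(5)={5}
  fail(18) 'eb': from fail(5)=0 chase 'b': 0 ⇒ 0;  out={6}∪out(0)={6}
  fail(3) 'dae': from fail(2)=0 chase 'e': 0 ⇒ 5;  out=∅∪out(5)=∅
  fail(7) 'eeb': from fail(6)=5 chase 'b': 5 ⇒ 18;  out={1}∪out(18)={1,6}
  fail(9) 'eca': from fail(8)=11 chase 'a': 11 ⇒ 12;  out=∅∪out(12)=∅
  fail(13) 'caa': from fail(12)=0 chase 'a': 0 ⇒ 0;  out=∅∪out(0)=∅
  fail(4) 'daee': from fail(3)=5 chase 'e': 5 ⇒ 6;  out={0}∪out(6)={0}
  fail(10) 'ecab': from fail(9)=12 chase 'b': 12→0 ⇒ 0;  out={2}∪out(0)={2}
  fail(14) 'caac': from fail(13)=0 chase 'c': 0 ⇒ 11;  out=∅∪out(11)={4}
  fail(15) 'caacc': from fail(14)=11 chase 'c': 11→0 ⇒ 11;  out=∅∪out(11)={4}
  fail(16) 'caaccb': from fail(15)=11 chase 'b': 11→0 ⇒ 0;  out={3}∪out(0)={3}

Scan:
[0] read 'a'  n0⇒n0
[1] read 'e'  n0⇒n5
[2] read 'e'  n5⇒n6
[3] read 'b'  n6⇒n7  emit P1@[1:3],P6@[2:3]
[4] read 'e'  n7⇒n5 (fail-walked)
[5] read 'c'  n5⇒n8  emit P4@[5:5]
[6] read 'a'  n8⇒n9
[7] read 'b'  n9⇒n10  emit P2@[4:7]
[8] read 'd'  n10⇒n1 (fail-walked)
[9] read 'a'  n1⇒n2
[10] read 'e'  n2⇒n3
[11] read 'c'  n3⇒n8 (fail-walked)  emit P4@[11:11]
[12] read 'a'  n8⇒n9
[13] read 'a'  n9⇒n13 (fail-walked)
[14] read 'c'  n13⇒n14  emit P4@[14:14]
[15] read 'c'  n14⇒n15  emit P4@[15:15]
[16] read 'b'  n15⇒n16  emit P3@[11:16]
[17] read 'c'  n16⇒n11 (fail-walked)  emit P4@[17:17]
[18] read 'a'  n11⇒n12
[19] read 'd'  n12⇒n1 (fail-walked)
[20] read 'a'  n1⇒n2
[21] read 'd'  n2⇒n1 (fail-walked)
[22] read 'a'  n1⇒n2
[23] read 'e'  n2⇒n3
[24] read 'e'  n3⇒n4  emit P0@[21:24]
[25] read 'c'  n4⇒n8 (fail-walked)  emit P4@[25:25]
[26] read 'e'  n8⇒n5 (fail-walked)
[27] read 'e'  n5⇒n6
[28] read 'b'  n6⇒n7  emit P1@[26:28],P6@[27:28]
[29] read 'b'  n7⇒n0 (fail-walked)
[30] read 'b'  n0⇒n0
[31] read 'e'  n0⇒n5
[32] read 'e'  n5⇒n6
[33] read 'e'  n6⇒n6 (fail-walked)
[34] read 'b'  n6⇒n7  emit P1@[32:34],P6@[33:34]
[35] read 'e'  n7⇒n5 (fail-walked)
[36] read 'e'  n5⇒n6
[37] read 'e'  n6⇒n6 (fail-walked)
[38] read 'b'  n6⇒n7  emit P1@[36:38],P6@[37:38]
[39] read 'e'  n7⇒n5 (fail-walked)
[40] read 'e'  n5⇒n6
[41] read 'b'  n6⇒n7  emit P1@[39:41],P6@[40:41]
[42] read 'd'  n7⇒n1 (fail-walked)
[43] read 'e'  n1⇒n17  emit P5@[42:43]
[44] read 'c'  n17⇒n8 (fail-walked)  emit P4@[44:44]
[45] read 'e'  n8⇒n5 (fail-walked)
[46] read 'e'  n5⇒n6
[47] read 'b'  n6⇒n7  emit P1@[45:47],P6@[46:47]
[48] read 'b'  n7⇒n0 (fail-walked)
[49] read 'c'  n0⇒n11  emit P4@[49:49]
[50] read 'a'  n11⇒n12
[51] read 'e'  n12⇒n5 (fail-walked)
[52] read 'c'  n5⇒n8  emit P4@[52:52]

Result: [[3,1],[3,6],[5,4],[7,2],[11,4],[14,4],[15,4],[16,3],[17,4],[24,0],[25,4],[28,1],[28,6],[34,1],[34,6],[38,1],[38,6],[41,1],[41,6],[43,5],[44,4],[47,1],[47,6],[49,4],[52,4]]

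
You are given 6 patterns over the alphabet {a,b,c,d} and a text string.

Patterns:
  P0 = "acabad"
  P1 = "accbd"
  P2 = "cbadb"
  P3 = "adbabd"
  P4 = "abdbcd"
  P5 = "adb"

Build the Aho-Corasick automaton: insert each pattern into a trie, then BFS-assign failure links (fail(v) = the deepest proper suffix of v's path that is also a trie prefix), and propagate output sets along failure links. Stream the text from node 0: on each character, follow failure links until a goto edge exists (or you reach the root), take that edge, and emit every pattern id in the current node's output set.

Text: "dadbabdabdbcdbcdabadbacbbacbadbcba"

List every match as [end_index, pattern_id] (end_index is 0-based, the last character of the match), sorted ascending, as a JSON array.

Build automaton:
Trie nodes:
  0='ε' goto a→1 c→10
  1='a' goto b→20 c→2 d→15
  2='ac' goto a→3 c→7
  3='aca' goto b→4
  4='acab' goto a→5
  5='acaba' goto d→6
  6='acabad' goto ·  [P0 ends]
  7='acc' goto b→8
  8='accb' goto d→9
  9='accbd' goto ·  [P1 ends]
  10='c' goto b→11
  11='cb' goto a→12
  12='cba' goto d→13
  13='cbad' goto b→14
  14='cbadb' goto ·  [P2 ends]
  15='ad' goto b→16
  16='adb' goto a→17  [P5 ends]
  17='adba' goto b→18
  18='adbab' goto d→19
  19='adbabd' goto ·  [P3 ends]
  20='ab' goto d→21
  21='abd' goto b→22
  22='abdb' goto c→23
  23='abdbc' goto d→24
  24='abdbcd' goto ·  [P4 ends]

BFS fail/out derivation:
  fail(1) 'a': from fail(0)=0 chase 'a': 0 ⇒ 0;  out=∅∪out(0)=∅
  fail(10) 'c': from fail(0)=0 chase 'c': 0 ⇒ 0;  out=∅∪out(0)=∅
  fail(2) 'ac': from fail(1)=0 chase 'c': 0 ⇒ 10;  out=∅∪out(10)=∅
  fail(11) 'cb': from fail(10)=0 chase 'b': 0 ⇒ 0;  out=∅∪out(0)=∅
  fail(15) 'ad': from fail(1)=0 chase 'd': 0 ⇒ 0;  out=∅∪out(0)=∅
  fail(20) 'ab': from fail(1)=0 chase 'b': 0 ⇒ 0;  out=∅∪out(0)=∅
  fail(3) 'aca': from fail(2)=10 chase 'a': 10→0 ⇒ 1;  out=∅∪out(1)=∅
  fail(7) 'acc': from fail(2)=10 chase 'c': 10→0 ⇒ 10;  out=∅∪out(10)=∅
  fail(12) 'cba': from fail(11)=0 chase 'a': 0 ⇒ 1;  out=∅∪out(1)=∅
  fail(16) 'adb': from fail(15)=0 chase 'b': 0 ⇒ 0;  out={5}∪out(0)={5}
  fail(21) 'abd': from fail(20)=0 chase 'd': 0 ⇒ 0;  out=∅∪out(0)=∅
  fail(4) 'acab': from fail(3)=1 chase 'b': 1 ⇒ 20;  out=∅∪out(20)=∅
  fail(8) 'accb': from fail(7)=10 chase 'b': 10 ⇒ 11;  out=∅∪out(11)=∅
  fail(13) 'cbad': from fail(12)=1 chase 'd': 1 ⇒ 15;  out=∅∪out(15)=∅
  fail(17) 'adba': from fail(16)=0 chase 'a': 0 ⇒ 1;  out=∅∪out(1)=∅
  fail(22) 'abdb': from fail(21)=0 chase 'b': 0 ⇒ 0;  out=∅∪out(0)=∅
  fail(5) 'acaba': from fail(4)=20 chase 'a': 20→0 ⇒ 1;  out=∅∪out(1)=∅
  fail(9) 'accbd': from fail(8)=11 chase 'd': 11→0 ⇒ 0;  out={1}∪out(0)={1}
  fail(14) 'cbadb': from fail(13)=15 chase 'b': 15 ⇒ 16;  out={2}∪out(16)={2,5}
  fail(18) 'adbab': from fail(17)=1 chase 'b': 1 ⇒ 20;  out=∅∪out(20)=∅
  fail(23) 'abdbc': from fail(22)=0 chase 'c': 0 ⇒ 10;  out=∅∪out(10)=∅
  fail(6) 'acabad': from fail(5)=1 chase 'd': 1 ⇒ 15;  out={0}∪out(15)={0}
  fail(19) 'adbabd': from fail(18)=20 chase 'd': 20 ⇒ 21;  out={3}∪out(21)={3}
  fail(24) 'abdbcd': from fail(23)=10 chase 'd': 10→0 ⇒ 0;  out={4}∪out(0)={4}

Text stream:
[0] read 'd'  n0⇒n0
[1] read 'a'  n0⇒n1
[2] read 'd'  n1⇒n15
[3] read 'b'  n15⇒n16  → match P5@[1:3]
[4] read 'a'  n16⇒n17
[5] read 'b'  n17⇒n18
[6] read 'd'  n18⇒n19  → match P3@[1:6]
[7] read 'a'  n19⇒n1 (fail-walked)
[8] read 'b'  n1⇒n20
[9] read 'd'  n20⇒n21
[10] read 'b'  n21⇒n22
[11] read 'c'  n22⇒n23
[12] read 'd'  n23⇒n24  → match P4@[7:12]
[13] read 'b'  n24⇒n0 (fail-walked)
[14] read 'c'  n0⇒n10
[15] read 'd'  n10⇒n0 (fail-walked)
[16] read 'a'  n0⇒n1
[17] read 'b'  n1⇒n20
[18] read 'a'  n20⇒n1 (fail-walked)
[19] read 'd'  n1⇒n15
[20] read 'b'  n15⇒n16  → match P5@[18:20]
[21] read 'a'  n16⇒n17
[22] read 'c'  n17⇒n2 (fail-walked)
[23] read 'b'  n2⇒n11 (fail-walked)
[24] read 'b'  n11⇒n0 (fail-walked)
[25] read 'a'  n0⇒n1
[26] read 'c'  n1⇒n2
[27] read 'b'  n2⇒n11 (fail-walked)
[28] read 'a'  n11⇒n12
[29] read 'd'  n12⇒n13
[30] read 'b'  n13⇒n14  → match P2@[26:30],P5@[28:30]
[31] read 'c'  n14⇒n10 (fail-walked)
[32] read 'b'  n10⇒n11
[33] read 'a'  n11⇒n12

Result: [[3,5],[6,3],[12,4],[20,5],[30,2],[30,5]]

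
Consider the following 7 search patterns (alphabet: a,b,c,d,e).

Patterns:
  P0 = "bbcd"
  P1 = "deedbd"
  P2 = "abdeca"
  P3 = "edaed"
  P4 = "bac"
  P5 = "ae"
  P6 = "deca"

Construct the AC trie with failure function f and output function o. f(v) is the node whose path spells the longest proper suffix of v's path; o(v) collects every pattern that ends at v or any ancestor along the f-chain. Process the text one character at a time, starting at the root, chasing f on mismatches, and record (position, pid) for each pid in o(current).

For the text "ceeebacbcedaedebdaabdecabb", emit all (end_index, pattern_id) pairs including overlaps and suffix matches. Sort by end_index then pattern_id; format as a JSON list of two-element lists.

Build automaton:
Trie (insert patterns):
  0='ε' goto a→11 b→1 d→5 e→17
  1='b' goto a→22 b→2
  2='bb' goto c→3
  3='bbc' goto d→4
  4='bbcd' goto ·  [P0 ends]
  5='d' goto e→6
  6='de' goto c→25 e→7
  7='dee' goto d→8
  8='deed' goto b→9
  9='deedb' goto d→10
  10='deedbd' goto ·  [P1 ends]
  11='a' goto b→12 e→24
  12='ab' goto d→13
  13='abd' goto e→14
  14='abde' goto c→15
  15='abdec' goto a→16
  16='abdeca' goto ·  [P2 ends]
  17='e' goto d→18
  18='ed' goto a→19
  19='eda' goto e→20
  20='edae' goto d→21
  21='edaed' goto ·  [P3 ends]
  22='ba' goto c→23
  23='bac' goto ·  [P4 ends]
  24='ae' goto ·  [P5 ends]
  25='dec' goto a→26
  26='deca' goto ·  [P6 ends]

BFS fail/out derivation:
  fail(1) 'b': from fail(0)=0 chase 'b': 0 ⇒ 0;  out=∅∪out(0)=∅
  fail(5) 'd': from fail(0)=0 chase 'd': 0 ⇒ 0;  out=∅∪out(0)=∅
  fail(11) 'a': from fail(0)=0 chase 'a': 0 ⇒ 0;  out=∅∪out(0)=∅
  fail(17) 'e': from fail(0)=0 chase 'e': 0 ⇒ 0;  out=∅∪out(0)=∅
  fail(2) 'bb': from fail(1)=0 chase 'b': 0 ⇒ 1;  out=∅∪out(1)=∅
  fail(6) 'de': from fail(5)=0 chase 'e': 0 ⇒ 17;  out=∅∪out(17)=∅
  fail(12) 'ab': from fail(11)=0 chase 'b': 0 ⇒ 1;  out=∅∪out(1)=∅
  fail(18) 'ed': from fail(17)=0 chase 'd': 0 ⇒ 5;  out=∅∪out(5)=∅
  fail(22) 'ba': from fail(1)=0 chase 'a': 0 ⇒ 11;  out=∅∪out(11)=∅
  fail(24) 'ae': from fail(11)=0 chase 'e': 0 ⇒ 17;  out={5}∪out(17)={5}
  fail(3) 'bbc': from fail(2)=1 chase 'c': 1→0 ⇒ 0;  out=∅∪out(0)=∅
  fail(7) 'dee': from fail(6)=17 chase 'e': 17→0 ⇒ 17;  out=∅∪out(17)=∅
  fail(13) 'abd': from fail(12)=1 chase 'd': 1→0 ⇒ 5;  out=∅∪out(5)=∅
  fail(19) 'eda': from fail(18)=5 chase 'a': 5→0 ⇒ 11;  out=∅∪out(11)=∅
  fail(23) 'bac': from fail(22)=11 chase 'c': 11→0 ⇒ 0;  out={4}∪out(0)={4}
  fail(25) 'dec': from fail(6)=17 chase 'c': 17→0 ⇒ 0;  out=∅∪out(0)=∅
  fail(4) 'bbcd': from fail(3)=0 chase 'd': 0 ⇒ 5;  out={0}∪out(5)={0}
  fail(8) 'deed': from fail(7)=17 chase 'd': 17 ⇒ 18;  out=∅∪out(18)=∅
  fail(14) 'abde': from fail(13)=5 chase 'e': 5 ⇒ 6;  out=∅∪out(6)=∅
  fail(20) 'edae': from fail(19)=11 chase 'e': 11 ⇒ 24;  out=∅∪out(24)={5}
  fail(26) 'deca': from fail(25)=0 chase 'a': 0 ⇒ 11;  out={6}∪out(11)={6}
  fail(9) 'deedb': from fail(8)=18 chase 'b': 18→5→0 ⇒ 1;  out=∅∪out(1)=∅
  fail(15) 'abdec': from fail(14)=6 chase 'c': 6 ⇒ 25;  out=∅∪out(25)=∅
  fail(21) 'edaed': from fail(20)=24 chase 'd': 24→17 ⇒ 18;  out={3}∪out(18)={3}
  fail(10) 'deedbd': from fail(9)=1 chase 'd': 1→0 ⇒ 5;  out={1}∪out(5)={1}
  fail(16) 'abdeca': from fail(15)=25 chase 'a': 25 ⇒ 26;  out={2}∪out(26)={2,6}

Text stream:
i=0 'c': node 0→0
i=1 'e': node 0→17
i=2 'e': node 17→17 (via fail)
i=3 'e': node 17→17 (via fail)
i=4 'b': node 17→1 (via fail)
i=5 'a': node 1→22
i=6 'c': node 22→23  → match P4@[4:6]
i=7 'b': node 23→1 (via fail)
i=8 'c': node 1→0 (via fail)
i=9 'e': node 0→17
i=10 'd': node 17→18
i=11 'a': node 18→19
i=12 'e': node 19→20  → match P5@[11:12]
i=13 'd': node 20→21  → match P3@[9:13]
i=14 'e': node 21→6 (via fail)
i=15 'b': node 6→1 (via fail)
i=16 'd': node 1→5 (via fail)
i=17 'a': node 5→11 (via fail)
i=18 'a': node 11→11 (via fail)
i=19 'b': node 11→12
i=20 'd': node 12→13
i=21 'e': node 13→14
i=22 'c': node 14→15
i=23 'a': node 15→16  → match P2@[18:23],P6@[20:23]
i=24 'b': node 16→12 (via fail)
i=25 'b': node 12→2 (via fail)

Result: [[6,4],[12,5],[13,3],[23,2],[23,6]]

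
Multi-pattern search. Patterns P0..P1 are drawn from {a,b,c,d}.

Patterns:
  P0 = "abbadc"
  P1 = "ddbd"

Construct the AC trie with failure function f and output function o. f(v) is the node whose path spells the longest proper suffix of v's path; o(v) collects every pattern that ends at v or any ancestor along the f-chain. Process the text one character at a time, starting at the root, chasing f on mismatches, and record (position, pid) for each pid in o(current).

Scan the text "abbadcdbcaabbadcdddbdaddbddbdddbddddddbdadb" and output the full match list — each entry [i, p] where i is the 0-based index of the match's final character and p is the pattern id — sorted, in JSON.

Build:
Trie nodes:
  n0 'ε': a→1 d→7
  n1 'a': b→2
  n2 'ab': b→3
  n3 'abb': a→4
  n4 'abba': d→5
  n5 'abbad': c→6
  n6 'abbadc': ·  [P0 ends]
  n7 'd': d→8
  n8 'dd': b→9
  n9 'ddb': d→10
  n10 'ddbd': ·  [P1 ends]

BFS fail/out derivation:
  n1('a'): parent n0 fail=0; on 'a' 0 → fail=0;  out ∅∪∅=∅
  n7('d'): parent n0 fail=0; on 'd' 0 → fail=0;  out ∅∪∅=∅
  n2('ab'): parent n1 fail=0; on 'b' 0 → fail=0;  out ∅∪∅=∅
  n8('dd'): parent n7 fail=0; on 'd' 0 → fail=7;  out ∅∪∅=∅
  n3('abb'): parent n2 fail=0; on 'b' 0 → fail=0;  out ∅∪∅=∅
  n9('ddb'): parent n8 fail=7; on 'b' 7→0 → fail=0;  out ∅∪∅=∅
  n4('abba'): parent n3 fail=0; on 'a' 0 → fail=1;  out ∅∪∅=∅
  n10('ddbd'): parent n9 fail=0; on 'd' 0 → fail=7;  out {1}∪∅={1}
  n5('abbad'): parent n4 fail=1; on 'd' 1→0 → fail=7;  out ∅∪∅=∅
  n6('abbadc'): parent n5 fail=7; on 'c' 7→0 → fail=0;  out {0}∪∅={0}

Scan:
pos 0 'a': at 1
pos 1 'b': at 2
pos 2 'b': at 3
pos 3 'a': at 4
pos 4 'd': at 5
pos 5 'c': at 6  ** P0@[0:5]
pos 6 'd': at 7 ·f
pos 7 'b': at 0 ·f
pos 8 'c': at 0
pos 9 'a': at 1
pos 10 'a': at 1 ·f
pos 11 'b': at 2
pos 12 'b': at 3
pos 13 'a': at 4
pos 14 'd': at 5
pos 15 'c': at 6  ** P0@[10:15]
pos 16 'd': at 7 ·f
pos 17 'd': at 8
pos 18 'd': at 8 ·f
pos 19 'b': at 9
pos 20 'd': at 10  ** P1@[17:20]
pos 21 'a': at 1 ·f
pos 22 'd': at 7 ·f
pos 23 'd': at 8
pos 24 'b': at 9
pos 25 'd': at 10  ** P1@[22:25]
pos 26 'd': at 8 ·f
pos 27 'b': at 9
pos 28 'd': at 10  ** P1@[25:28]
pos 29 'd': at 8 ·f
pos 30 'd': at 8 ·f
pos 31 'b': at 9
pos 32 'd': at 10  ** P1@[29:32]
pos 33 'd': at 8 ·f
pos 34 'd': at 8 ·f
pos 35 'd': at 8 ·f
pos 36 'd': at 8 ·f
pos 37 'd': at 8 ·f
pos 38 'b': at 9
pos 39 'd': at 10  ** P1@[36:39]
pos 40 'a': at 1 ·f
pos 41 'd': at 7 ·f
pos 42 'b': at 0 ·f

Result: [[5,0],[15,0],[20,1],[25,1],[28,1],[32,1],[39,1]]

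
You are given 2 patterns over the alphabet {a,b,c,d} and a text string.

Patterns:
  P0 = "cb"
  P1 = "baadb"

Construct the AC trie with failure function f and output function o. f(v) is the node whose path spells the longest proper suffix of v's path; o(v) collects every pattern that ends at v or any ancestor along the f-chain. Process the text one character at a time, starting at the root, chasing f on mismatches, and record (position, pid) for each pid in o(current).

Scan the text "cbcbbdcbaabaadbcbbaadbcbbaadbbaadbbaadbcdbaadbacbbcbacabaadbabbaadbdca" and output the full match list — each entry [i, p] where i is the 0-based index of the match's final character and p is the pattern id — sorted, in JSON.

Build:
Trie (insert patterns):
  n0 'ε': b→3 c→1
  n1 'c': b→2
  n2 'cb': ·  [P0 ends]
  n3 'b': a→4
  n4 'ba': a→5
  n5 'baa': d→6
  n6 'baad': b→7
  n7 'baadb': ·  [P1 ends]

BFS fail/out derivation:
  n1('c'): parent n0 fail=0; on 'c' 0 → fail=0;  out ∅∪∅=∅
  n3('b'): parent n0 fail=0; on 'b' 0 → fail=0;  out ∅∪∅=∅
  n2('cb'): parent n1 fail=0; on 'b' 0 → fail=3;  out {0}∪∅={0}
  n4('ba'): parent n3 fail=0; on 'a' 0 → fail=0;  out ∅∪∅=∅
  n5('baa'): parent n4 fail=0; on 'a' 0 → fail=0;  out ∅∪∅=∅
  n6('baad'): parent n5 fail=0; on 'd' 0 → fail=0;  out ∅∪∅=∅
  n7('baadb'): parent n6 fail=0; on 'b' 0 → fail=3;  out {1}∪∅={1}

Run:
i=0 'c': node 0→1
i=1 'b': node 1→2  ** P0@[0:1]
i=2 'c': node 2→1 (via fail)
i=3 'b': node 1→2  ** P0@[2:3]
i=4 'b': node 2→3 (via fail)
i=5 'd': node 3→0 (via fail)
i=6 'c': node 0→1
i=7 'b': node 1→2  ** P0@[6:7]
i=8 'a': node 2→4 (via fail)
i=9 'a': node 4→5
i=10 'b': node 5→3 (via fail)
i=11 'a': node 3→4
i=12 'a': node 4→5
i=13 'd': node 5→6
i=14 'b': node 6→7  ** P1@[10:14]
i=15 'c': node 7→1 (via fail)
i=16 'b': node 1→2  ** P0@[15:16]
i=17 'b': node 2→3 (via fail)
i=18 'a': node 3→4
i=19 'a': node 4→5
i=20 'd': node 5→6
i=21 'b': node 6→7  ** P1@[17:21]
i=22 'c': node 7→1 (via fail)
i=23 'b': node 1→2  ** P0@[22:23]
i=24 'b': node 2→3 (via fail)
i=25 'a': node 3→4
i=26 'a': node 4→5
i=27 'd': node 5→6
i=28 'b': node 6→7  ** P1@[24:28]
i=29 'b': node 7→3 (via fail)
i=30 'a': node 3→4
i=31 'a': node 4→5
i=32 'd': node 5→6
i=33 'b': node 6→7  ** P1@[29:33]
i=34 'b': node 7→3 (via fail)
i=35 'a': node 3→4
i=36 'a': node 4→5
i=37 'd': node 5→6
i=38 'b': node 6→7  ** P1@[34:38]
i=39 'c': node 7→1 (via fail)
i=40 'd': node 1→0 (via fail)
i=41 'b': node 0→3
i=42 'a': node 3→4
i=43 'a': node 4→5
i=44 'd': node 5→6
i=45 'b': node 6→7  ** P1@[41:45]
i=46 'a': node 7→4 (via fail)
i=47 'c': node 4→1 (via fail)
i=48 'b': node 1→2  ** P0@[47:48]
i=49 'b': node 2→3 (via fail)
i=50 'c': node 3→1 (via fail)
i=51 'b': node 1→2  ** P0@[50:51]
i=52 'a': node 2→4 (via fail)
i=53 'c': node 4→1 (via fail)
i=54 'a': node 1→0 (via fail)
i=55 'b': node 0→3
i=56 'a': node 3→4
i=57 'a': node 4→5
i=58 'd': node 5→6
i=59 'b': node 6→7  ** P1@[55:59]
i=60 'a': node 7→4 (via fail)
i=61 'b': node 4→3 (via fail)
i=62 'b': node 3→3 (via fail)
i=63 'a': node 3→4
i=64 'a': node 4→5
i=65 'd': node 5→6
i=66 'b': node 6→7  ** P1@[62:66]
i=67 'd': node 7→0 (via fail)
i=68 'c': node 0→1
i=69 'a': node 1→0 (via fail)

All matches (sorted): [[1,0],[3,0],[7,0],[14,1],[16,0],[21,1],[23,0],[28,1],[33,1],[38,1],[45,1],[48,0],[51,0],[59,1],[66,1]]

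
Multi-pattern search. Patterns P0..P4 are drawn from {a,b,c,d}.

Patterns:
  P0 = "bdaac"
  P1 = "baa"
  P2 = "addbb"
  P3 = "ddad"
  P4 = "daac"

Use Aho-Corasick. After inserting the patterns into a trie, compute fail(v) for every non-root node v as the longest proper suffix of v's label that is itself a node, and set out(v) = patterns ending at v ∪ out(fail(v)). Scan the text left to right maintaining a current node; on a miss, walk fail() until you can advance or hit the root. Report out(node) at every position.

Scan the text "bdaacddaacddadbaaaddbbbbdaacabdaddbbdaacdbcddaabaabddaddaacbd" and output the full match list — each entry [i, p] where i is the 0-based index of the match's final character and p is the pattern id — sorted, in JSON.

Build:
Trie nodes:
  0='ε' goto a→8 b→1 d→13
  1='b' goto a→6 d→2
  2='bd' goto a→3
  3='bda' goto a→4
  4='bdaa' goto c→5
  5='bdaac' goto ·  ←P0
  6='ba' goto a→7
  7='baa' goto ·  ←P1
  8='a' goto d→9
  9='ad' goto d→10
  10='add' goto b→11
  11='addb' goto b→12
  12='addbb' goto ·  ←P2
  13='d' goto a→17 d→14
  14='dd' goto a→15
  15='dda' goto d→16
  16='ddad' goto ·  ←P3
  17='da' goto a→18
  18='daa' goto c→19
  19='daac' goto ·  ←P4

BFS fail/out derivation:
  n1('b'): parent n0 fail=0; on 'b' 0 → fail=0;  out ∅∪∅=∅
  n8('a'): parent n0 fail=0; on 'a' 0 → fail=0;  out ∅∪∅=∅
  n13('d'): parent n0 fail=0; on 'd' 0 → fail=0;  out ∅∪∅=∅
  n2('bd'): parent n1 fail=0; on 'd' 0 → fail=13;  out ∅∪∅=∅
  n6('ba'): parent n1 fail=0; on 'a' 0 → fail=8;  out ∅∪∅=∅
  n9('ad'): parent n8 fail=0; on 'd' 0 → fail=13;  out ∅∪∅=∅
  n14('dd'): parent n13 fail=0; on 'd' 0 → fail=13;  out ∅∪∅=∅
  n17('da'): parent n13 fail=0; on 'a' 0 → fail=8;  out ∅∪∅=∅
  n3('bda'): parent n2 fail=13; on 'a' 13 → fail=17;  out ∅∪∅=∅
  n7('baa'): parent n6 fail=8; on 'a' 8→0 → fail=8;  out {1}∪∅={1}
  n10('add'): parent n9 fail=13; on 'd' 13 → fail=14;  out ∅∪∅=∅
  n15('dda'): parent n14 fail=13; on 'a' 13 → fail=17;  out ∅∪∅=∅
  n18('daa'): parent n17 fail=8; on 'a' 8→0 → fail=8;  out ∅∪∅=∅
  n4('bdaa'): parent n3 fail=17; on 'a' 17 → fail=18;  out ∅∪∅=∅
  n11('addb'): parent n10 fail=14; on 'b' 14→13→0 → fail=1;  out ∅∪∅=∅
  n16('ddad'): parent n15 fail=17; on 'd' 17→8 → fail=9;  out {3}∪∅={3}
  n19('daac'): parent n18 fail=8; on 'c' 8→0 → fail=0;  out {4}∪∅={4}
  n5('bdaac'): parent n4 fail=18; on 'c' 18 → fail=19;  out {0}∪{4}={0,4}
  n12('addbb'): parent n11 fail=1; on 'b' 1→0 → fail=1;  out {2}∪∅={2}

Run:
[0] read 'b'  n0⇒n1
[1] read 'd'  n1⇒n2
[2] read 'a'  n2⇒n3
[3] read 'a'  n3⇒n4
[4] read 'c'  n4⇒n5  emit P0@[0:4],P4@[1:4]
[5] read 'd'  n5⇒n13 (fail-walked)
[6] read 'd'  n13⇒n14
[7] read 'a'  n14⇒n15
[8] read 'a'  n15⇒n18 (fail-walked)
[9] read 'c'  n18⇒n19  emit P4@[6:9]
[10] read 'd'  n19⇒n13 (fail-walked)
[11] read 'd'  n13⇒n14
[12] read 'a'  n14⇒n15
[13] read 'd'  n15⇒n16  emit P3@[10:13]
[14] read 'b'  n16⇒n1 (fail-walked)
[15] read 'a'  n1⇒n6
[16] read 'a'  n6⇒n7  emit P1@[14:16]
[17] read 'a'  n7⇒n8 (fail-walked)
[18] read 'd'  n8⇒n9
[19] read 'd'  n9⇒n10
[20] read 'b'  n10⇒n11
[21] read 'b'  n11⇒n12  emit P2@[17:21]
[22] read 'b'  n12⇒n1 (fail-walked)
[23] read 'b'  n1⇒n1 (fail-walked)
[24] read 'd'  n1⇒n2
[25] read 'a'  n2⇒n3
[26] read 'a'  n3⇒n4
[27] read 'c'  n4⇒n5  emit P0@[23:27],P4@[24:27]
[28] read 'a'  n5⇒n8 (fail-walked)
[29] read 'b'  n8⇒n1 (fail-walked)
[30] read 'd'  n1⇒n2
[31] read 'a'  n2⇒n3
[32] read 'd'  n3⇒n9 (fail-walked)
[33] read 'd'  n9⇒n10
[34] read 'b'  n10⇒n11
[35] read 'b'  n11⇒n12  emit P2@[31:35]
[36] read 'd'  n12⇒n2 (fail-walked)
[37] read 'a'  n2⇒n3
[38] read 'a'  n3⇒n4
[39] read 'c'  n4⇒n5  emit P0@[35:39],P4@[36:39]
[40] read 'd'  n5⇒n13 (fail-walked)
[41] read 'b'  n13⇒n1 (fail-walked)
[42] read 'c'  n1⇒n0 (fail-walked)
[43] read 'd'  n0⇒n13
[44] read 'd'  n13⇒n14
[45] read 'a'  n14⇒n15
[46] read 'a'  n15⇒n18 (fail-walked)
[47] read 'b'  n18⇒n1 (fail-walked)
[48] read 'a'  n1⇒n6
[49] read 'a'  n6⇒n7  emit P1@[47:49]
[50] read 'b'  n7⇒n1 (fail-walked)
[51] read 'd'  n1⇒n2
[52] read 'd'  n2⇒n14 (fail-walked)
[53] read 'a'  n14⇒n15
[54] read 'd'  n15⇒n16  emit P3@[51:54]
[55] read 'd'  n16⇒n10 (fail-walked)
[56] read 'a'  n10⇒n15 (fail-walked)
[57] read 'a'  n15⇒n18 (fail-walked)
[58] read 'c'  n18⇒n19  emit P4@[55:58]
[59] read 'b'  n19⇒n1 (fail-walked)
[60] read 'd'  n1⇒n2

All matches (sorted): [[4,0],[4,4],[9,4],[13,3],[16,1],[21,2],[27,0],[27,4],[35,2],[39,0],[39,4],[49,1],[54,3],[58,4]]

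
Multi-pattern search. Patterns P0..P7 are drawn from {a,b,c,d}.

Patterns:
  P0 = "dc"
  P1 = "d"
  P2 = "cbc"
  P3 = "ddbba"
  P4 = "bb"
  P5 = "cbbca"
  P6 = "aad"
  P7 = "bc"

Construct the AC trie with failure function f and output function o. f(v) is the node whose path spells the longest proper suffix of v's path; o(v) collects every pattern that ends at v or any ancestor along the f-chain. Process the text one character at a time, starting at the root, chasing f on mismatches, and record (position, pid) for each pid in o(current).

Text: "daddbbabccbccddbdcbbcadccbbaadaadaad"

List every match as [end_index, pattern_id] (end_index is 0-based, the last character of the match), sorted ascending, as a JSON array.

Construct AC machine:
Trie nodes:
  n0 'ε': a→15 b→10 c→3 d→1
  n1 'd': c→2 d→6  [P1 ends]
  n2 'dc': ·  [P0 ends]
  n3 'c': b→4
  n4 'cb': b→12 c→5
  n5 'cbc': ·  [P2 ends]
  n6 'dd': b→7
  n7 'ddb': b→8
  n8 'ddbb': a→9
  n9 'ddbba': ·  [P3 ends]
  n10 'b': b→11 c→18
  n11 'bb': ·  [P4 ends]
  n12 'cbb': c→13
  n13 'cbbc': a→14
  n14 'cbbca': ·  [P5 ends]
  n15 'a': a→16
  n16 'aa': d→17
  n17 'aad': ·  [P6 ends]
  n18 'bc': ·  [P7 ends]

BFS fail/out derivation:
  n1('d'): parent n0 fail=0; on 'd' 0 → fail=0;  out {1}∪∅={1}
  n3('c'): parent n0 fail=0; on 'c' 0 → fail=0;  out ∅∪∅=∅
  n10('b'): parent n0 fail=0; on 'b' 0 → fail=0;  out ∅∪∅=∅
  n15('a'): parent n0 fail=0; on 'a' 0 → fail=0;  out ∅∪∅=∅
  n2('dc'): parent n1 fail=0; on 'c' 0 → fail=3;  out {0}∪∅={0}
  n4('cb'): parent n3 fail=0; on 'b' 0 → fail=10;  out ∅∪∅=∅
  n6('dd'): parent n1 fail=0; on 'd' 0 → fail=1;  out ∅∪{1}={1}
  n11('bb'): parent n10 fail=0; on 'b' 0 → fail=10;  out {4}∪∅={4}
  n16('aa'): parent n15 fail=0; on 'a' 0 → fail=15;  out ∅∪∅=∅
  n18('bc'): parent n10 fail=0; on 'c' 0 → fail=3;  out {7}∪∅={7}
  n5('cbc'): parent n4 fail=10; on 'c' 10 → fail=18;  out {2}∪{7}={2,7}
  n7('ddb'): parent n6 fail=1; on 'b' 1→0 → fail=10;  out ∅∪∅=∅
  n12('cbb'): parent n4 fail=10; on 'b' 10 → fail=11;  out ∅∪{4}={4}
  n17('aad'): parent n16 fail=15; on 'd' 15→0 → fail=1;  out {6}∪{1}={1,6}
  n8('ddbb'): parent n7 fail=10; on 'b' 10 → fail=11;  out ∅∪{4}={4}
  n13('cbbc'): parent n12 fail=11; on 'c' 11→10 → fail=18;  out ∅∪{7}={7}
  n9('ddbba'): parent n8 fail=11; on 'a' 11→10→0 → fail=15;  out {3}∪∅={3}
  n14('cbbca'): parent n13 fail=18; on 'a' 18→3→0 → fail=15;  out {5}∪∅={5}

Scan:
i=0 'd': node 0→1  emit P1@[0:0]
i=1 'a': node 1→15 (via fail)
i=2 'd': node 15→1 (via fail)  emit P1@[2:2]
i=3 'd': node 1→6  emit P1@[3:3]
i=4 'b': node 6→7
i=5 'b': node 7→8  emit P4@[4:5]
i=6 'a': node 8→9  emit P3@[2:6]
i=7 'b': node 9→10 (via fail)
i=8 'c': node 10→18  emit P7@[7:8]
i=9 'c': node 18→3 (via fail)
i=10 'b': node 3→4
i=11 'c': node 4→5  emit P2@[9:11],P7@[10:11]
i=12 'c': node 5→3 (via fail)
i=13 'd': node 3→1 (via fail)  emit P1@[13:13]
i=14 'd': node 1→6  emit P1@[14:14]
i=15 'b': node 6→7
i=16 'd': node 7→1 (via fail)  emit P1@[16:16]
i=17 'c': node 1→2  emit P0@[16:17]
i=18 'b': node 2→4 (via fail)
i=19 'b': node 4→12  emit P4@[18:19]
i=20 'c': node 12→13  emit P7@[19:20]
i=21 'a': node 13→14  emit P5@[17:21]
i=22 'd': node 14→1 (via fail)  emit P1@[22:22]
i=23 'c': node 1→2  emit P0@[22:23]
i=24 'c': node 2→3 (via fail)
i=25 'b': node 3→4
i=26 'b': node 4→12  emit P4@[25:26]
i=27 'a': node 12→15 (via fail)
i=28 'a': node 15→16
i=29 'd': node 16→17  emit P1@[29:29],P6@[27:29]
i=30 'a': node 17→15 (via fail)
i=31 'a': node 15→16
i=32 'd': node 16→17  emit P1@[32:32],P6@[30:32]
i=33 'a': node 17→15 (via fail)
i=34 'a': node 15→16
i=35 'd': node 16→17  emit P1@[35:35],P6@[33:35]

Result: [[0,1],[2,1],[3,1],[5,4],[6,3],[8,7],[11,2],[11,7],[13,1],[14,1],[16,1],[17,0],[19,4],[20,7],[21,5],[22,1],[23,0],[26,4],[29,1],[29,6],[32,1],[32,6],[35,1],[35,6]]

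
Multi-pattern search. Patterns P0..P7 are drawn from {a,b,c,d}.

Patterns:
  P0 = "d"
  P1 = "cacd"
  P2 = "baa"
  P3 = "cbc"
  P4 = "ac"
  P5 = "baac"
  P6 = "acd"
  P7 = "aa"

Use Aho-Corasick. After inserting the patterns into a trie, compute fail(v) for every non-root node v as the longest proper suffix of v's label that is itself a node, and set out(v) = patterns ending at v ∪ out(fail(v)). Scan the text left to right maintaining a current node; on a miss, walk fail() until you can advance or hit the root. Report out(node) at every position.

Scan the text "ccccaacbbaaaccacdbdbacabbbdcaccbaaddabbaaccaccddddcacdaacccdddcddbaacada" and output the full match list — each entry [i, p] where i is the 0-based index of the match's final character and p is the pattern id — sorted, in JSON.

Build:
Trie nodes:
  0='ε' goto a→11 b→6 c→2 d→1
  1='d' goto ·  ←P0
  2='c' goto a→3 b→9
  3='ca' goto c→4
  4='cac' goto d→5
  5='cacd' goto ·  ←P1
  6='b' goto a→7
  7='ba' goto a→8
  8='baa' goto c→13  ←P2
  9='cb' goto c→10
  10='cbc' goto ·  ←P3
  11='a' goto a→15 c→12
  12='ac' goto d→14  ←P4
  13='baac' goto ·  ←P5
  14='acd' goto ·  ←P6
  15='aa' goto ·  ←P7

Failure links (BFS by depth):
  fail(1) 'd': from fail(0)=0 chase 'd': 0 ⇒ 0;  out={0}∪out(0)={0}
  fail(2) 'c': from fail(0)=0 chase 'c': 0 ⇒ 0;  out=∅∪out(0)=∅
  fail(6) 'b': from fail(0)=0 chase 'b': 0 ⇒ 0;  out=∅∪out(0)=∅
  fail(11) 'a': from fail(0)=0 chase 'a': 0 ⇒ 0;  out=∅∪out(0)=∅
  fail(3) 'ca': from fail(2)=0 chase 'a': 0 ⇒ 11;  out=∅∪out(11)=∅
  fail(7) 'ba': from fail(6)=0 chase 'a': 0 ⇒ 11;  out=∅∪out(11)=∅
  fail(9) 'cb': from fail(2)=0 chase 'b': 0 ⇒ 6;  out=∅∪out(6)=∅
  fail(12) 'ac': from fail(11)=0 chase 'c': 0 ⇒ 2;  out={4}∪out(2)={4}
  fail(15) 'aa': from fail(11)=0 chase 'a': 0 ⇒ 11;  out={7}∪out(11)={7}
  fail(4) 'cac': from fail(3)=11 chase 'c': 11 ⇒ 12;  out=∅∪out(12)={4}
  fail(8) 'baa': from fail(7)=11 chase 'a': 11 ⇒ 15;  out={2}∪out(15)={2,7}
  fail(10) 'cbc': from fail(9)=6 chase 'c': 6→0 ⇒ 2;  out={3}∪out(2)={3}
  fail(14) 'acd': from fail(12)=2 chase 'd': 2→0 ⇒ 1;  out={6}∪out(1)={0,6}
  fail(5) 'cacd': from fail(4)=12 chase 'd': 12 ⇒ 14;  out={1}∪out(14)={0,1,6}
  fail(13) 'baac': from fail(8)=15 chase 'c': 15→11 ⇒ 12;  out={5}∪out(12)={4,5}

Text stream:
[0] read 'c'  n0⇒n2
[1] read 'c'  n2⇒n2 (via fail)
[2] read 'c'  n2⇒n2 (via fail)
[3] read 'c'  n2⇒n2 (via fail)
[4] read 'a'  n2⇒n3
[5] read 'a'  n3⇒n15 (via fail)  → match P7@[4:5]
[6] read 'c'  n15⇒n12 (via fail)  → match P4@[5:6]
[7] read 'b'  n12⇒n9 (via fail)
[8] read 'b'  n9⇒n6 (via fail)
[9] read 'a'  n6⇒n7
[10] read 'a'  n7⇒n8  → match P2@[8:10],P7@[9:10]
[11] read 'a'  n8⇒n15 (via fail)  → match P7@[10:11]
[12] read 'c'  n15⇒n12 (via fail)  → match P4@[11:12]
[13] read 'c'  n12⇒n2 (via fail)
[14] read 'a'  n2⇒n3
[15] read 'c'  n3⇒n4  → match P4@[14:15]
[16] read 'd'  n4⇒n5  → match P0@[16:16],P1@[13:16],P6@[14:16]
[17] read 'b'  n5⇒n6 (via fail)
[18] read 'd'  n6⇒n1 (via fail)  → match P0@[18:18]
[19] read 'b'  n1⇒n6 (via fail)
[20] read 'a'  n6⇒n7
[21] read 'c'  n7⇒n12 (via fail)  → match P4@[20:21]
[22] read 'a'  n12⇒n3 (via fail)
[23] read 'b'  n3⇒n6 (via fail)
[24] read 'b'  n6⇒n6 (via fail)
[25] read 'b'  n6⇒n6 (via fail)
[26] read 'd'  n6⇒n1 (via fail)  → match P0@[26:26]
[27] read 'c'  n1⇒n2 (via fail)
[28] read 'a'  n2⇒n3
[29] read 'c'  n3⇒n4  → match P4@[28:29]
[30] read 'c'  n4⇒n2 (via fail)
[31] read 'b'  n2⇒n9
[32] read 'a'  n9⇒n7 (via fail)
[33] read 'a'  n7⇒n8  → match P2@[31:33],P7@[32:33]
[34] read 'd'  n8⇒n1 (via fail)  → match P0@[34:34]
[35] read 'd'  n1⇒n1 (via fail)  → match P0@[35:35]
[36] read 'a'  n1⇒n11 (via fail)
[37] read 'b'  n11⇒n6 (via fail)
[38] read 'b'  n6⇒n6 (via fail)
[39] read 'a'  n6⇒n7
[40] read 'a'  n7⇒n8  → match P2@[38:40],P7@[39:40]
[41] read 'c'  n8⇒n13  → match P4@[40:41],P5@[38:41]
[42] read 'c'  n13⇒n2 (via fail)
[43] read 'a'  n2⇒n3
[44] read 'c'  n3⇒n4  → match P4@[43:44]
[45] read 'c'  n4⇒n2 (via fail)
[46] read 'd'  n2⇒n1 (via fail)  → match P0@[46:46]
[47] read 'd'  n1⇒n1 (via fail)  → match P0@[47:47]
[48] read 'd'  n1⇒n1 (via fail)  → match P0@[48:48]
[49] read 'd'  n1⇒n1 (via fail)  → match P0@[49:49]
[50] read 'c'  n1⇒n2 (via fail)
[51] read 'a'  n2⇒n3
[52] read 'c'  n3⇒n4  → match P4@[51:52]
[53] read 'd'  n4⇒n5  → match P0@[53:53],P1@[50:53],P6@[51:53]
[54] read 'a'  n5⇒n11 (via fail)
[55] read 'a'  n11⇒n15  → match P7@[54:55]
[56] read 'c'  n15⇒n12 (via fail)  → match P4@[55:56]
[57] read 'c'  n12⇒n2 (via fail)
[58] read 'c'  n2⇒n2 (via fail)
[59] read 'd'  n2⇒n1 (via fail)  → match P0@[59:59]
[60] read 'd'  n1⇒n1 (via fail)  → match P0@[60:60]
[61] read 'd'  n1⇒n1 (via fail)  → match P0@[61:61]
[62] read 'c'  n1⇒n2 (via fail)
[63] read 'd'  n2⇒n1 (via fail)  → match P0@[63:63]
[64] read 'd'  n1⇒n1 (via fail)  → match P0@[64:64]
[65] read 'b'  n1⇒n6 (via fail)
[66] read 'a'  n6⇒n7
[67] read 'a'  n7⇒n8  → match P2@[65:67],P7@[66:67]
[68] read 'c'  n8⇒n13  → match P4@[67:68],P5@[65:68]
[69] read 'a'  n13⇒n3 (via fail)
[70] read 'd'  n3⇒n1 (via fail)  → match P0@[70:70]
[71] read 'a'  n1⇒n11 (via fail)

Result: [[5,7],[6,4],[10,2],[10,7],[11,7],[12,4],[15,4],[16,0],[16,1],[16,6],[18,0],[21,4],[26,0],[29,4],[33,2],[33,7],[34,0],[35,0],[40,2],[40,7],[41,4],[41,5],[44,4],[46,0],[47,0],[48,0],[49,0],[52,4],[53,0],[53,1],[53,6],[55,7],[56,4],[59,0],[60,0],[61,0],[63,0],[64,0],[67,2],[67,7],[68,4],[68,5],[70,0]]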